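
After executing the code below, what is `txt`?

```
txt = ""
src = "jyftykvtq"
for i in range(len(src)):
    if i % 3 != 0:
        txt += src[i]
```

i=0: skip
i=1: add 'y' → 'y'
i=2: add 'f' → 'yf'
i=3: skip
i=4: add 'y' → 'yfy'
i=5: add 'k' → 'yfyk'
i=6: skip
i=7: add 't' → 'yfykt'
i=8: add 'q' → 'yfyktq'

'yfyktq'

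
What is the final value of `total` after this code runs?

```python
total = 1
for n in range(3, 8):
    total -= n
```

-24

n=3: total = 1-3 = -2
n=4: total = (-2)-4 = -6
n=5: total = (-6)-5 = -11
n=6: total = (-11)-6 = -17
n=7: total = (-17)-7 = -24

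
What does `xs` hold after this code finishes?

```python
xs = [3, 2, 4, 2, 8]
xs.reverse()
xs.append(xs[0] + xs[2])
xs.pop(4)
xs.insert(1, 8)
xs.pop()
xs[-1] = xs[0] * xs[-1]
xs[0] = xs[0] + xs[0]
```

reverse → [8, 2, 4, 2, 3]
append xs[0]+xs[2] = 8+4 = 12 → [8, 2, 4, 2, 3, 12]
pop(4) removes 3 → [8, 2, 4, 2, 12]
insert 8 at 1 → [8, 8, 2, 4, 2, 12]
pop() removes 12 → [8, 8, 2, 4, 2]
xs[-1] = xs[0]*xs[-1] = 8*2 = 16 → [8, 8, 2, 4, 16]
xs[0] = xs[0]+xs[0] = 8+8 = 16 → [16, 8, 2, 4, 16]

[16, 8, 2, 4, 16]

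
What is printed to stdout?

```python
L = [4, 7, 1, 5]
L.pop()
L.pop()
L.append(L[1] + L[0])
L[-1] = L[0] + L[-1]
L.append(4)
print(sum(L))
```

30

pop() removes 5 → [4, 7, 1]
pop() removes 1 → [4, 7]
append L[1]+L[0] = 7+4 = 11 → [4, 7, 11]
L[-1] = L[0]+L[-1] = 4+11 = 15 → [4, 7, 15]
append 4 → [4, 7, 15, 4]
sum = 30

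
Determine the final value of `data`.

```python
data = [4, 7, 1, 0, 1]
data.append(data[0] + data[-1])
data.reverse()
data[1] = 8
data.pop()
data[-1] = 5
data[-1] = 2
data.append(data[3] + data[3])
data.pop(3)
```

[5, 8, 0, 2, 2]

append data[0]+data[-1] = 4+1 = 5 → [4, 7, 1, 0, 1, 5]
reverse → [5, 1, 0, 1, 7, 4]
data[1] = 8 → [5, 8, 0, 1, 7, 4]
pop() removes 4 → [5, 8, 0, 1, 7]
data[-1] = 5 → [5, 8, 0, 1, 5]
data[-1] = 2 → [5, 8, 0, 1, 2]
append data[3]+data[3] = 1+1 = 2 → [5, 8, 0, 1, 2, 2]
pop(3) removes 1 → [5, 8, 0, 2, 2]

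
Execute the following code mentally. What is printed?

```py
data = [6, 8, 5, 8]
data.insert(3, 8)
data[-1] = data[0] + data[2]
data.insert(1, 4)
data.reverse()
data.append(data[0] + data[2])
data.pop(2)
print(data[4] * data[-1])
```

insert 8 at 3 → [6, 8, 5, 8, 8]
data[-1] = data[0]+data[2] = 6+5 = 11 → [6, 8, 5, 8, 11]
insert 4 at 1 → [6, 4, 8, 5, 8, 11]
reverse → [11, 8, 5, 8, 4, 6]
append data[0]+data[2] = 11+5 = 16 → [11, 8, 5, 8, 4, 6, 16]
pop(2) removes 5 → [11, 8, 8, 4, 6, 16]
data[4]*data[-1] = 6*16 = 96

96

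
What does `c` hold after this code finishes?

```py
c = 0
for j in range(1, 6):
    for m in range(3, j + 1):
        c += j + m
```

j=3,m=3: c = 0+6 = 6
j=4,m=3: c = 6+7 = 13
j=4,m=4: c = 13+8 = 21
j=5,m=3: c = 21+8 = 29
j=5,m=4: c = 29+9 = 38
j=5,m=5: c = 38+10 = 48

48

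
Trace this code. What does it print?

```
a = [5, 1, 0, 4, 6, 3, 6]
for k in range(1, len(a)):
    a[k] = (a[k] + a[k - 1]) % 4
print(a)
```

[5, 2, 2, 2, 0, 3, 1]

k=1: a[1] = (1+5)%4 = 2 → [5, 2, 0, 4, 6, 3, 6]
k=2: a[2] = (0+2)%4 = 2 → [5, 2, 2, 4, 6, 3, 6]
k=3: a[3] = (4+2)%4 = 2 → [5, 2, 2, 2, 6, 3, 6]
k=4: a[4] = (6+2)%4 = 0 → [5, 2, 2, 2, 0, 3, 6]
k=5: a[5] = (3+0)%4 = 3 → [5, 2, 2, 2, 0, 3, 6]
k=6: a[6] = (6+3)%4 = 1 → [5, 2, 2, 2, 0, 3, 1]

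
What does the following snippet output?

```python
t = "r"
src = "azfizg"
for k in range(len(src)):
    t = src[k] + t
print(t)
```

k=0: prepend 'a' → 'ar'
k=1: prepend 'z' → 'zar'
k=2: prepend 'f' → 'fzar'
k=3: prepend 'i' → 'ifzar'
k=4: prepend 'z' → 'zifzar'
k=5: prepend 'g' → 'gzifzar'

gzifzar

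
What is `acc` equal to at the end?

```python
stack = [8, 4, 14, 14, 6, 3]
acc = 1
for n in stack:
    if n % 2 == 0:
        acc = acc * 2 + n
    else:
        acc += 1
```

283

n=8: even, acc = 1*2+8 = 10
n=4: even, acc = 10*2+4 = 24
n=14: even, acc = 24*2+14 = 62
n=14: even, acc = 62*2+14 = 138
n=6: even, acc = 138*2+6 = 282
n=3: not even, acc = 282+1 = 283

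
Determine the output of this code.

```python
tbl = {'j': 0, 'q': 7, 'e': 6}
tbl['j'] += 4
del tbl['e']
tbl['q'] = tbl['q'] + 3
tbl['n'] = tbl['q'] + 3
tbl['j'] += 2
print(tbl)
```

tbl['j'] = 0+4 = 4 → {'j': 4, 'q': 7, 'e': 6}
del 'e' → {'j': 4, 'q': 7}
tbl['q'] = tbl['q']+3 = 10 → {'j': 4, 'q': 10}
tbl['n'] = tbl['q']+3 = 13 → {'j': 4, 'q': 10, 'n': 13}
tbl['j'] = 4+2 = 6 → {'j': 6, 'q': 10, 'n': 13}

{'j': 6, 'q': 10, 'n': 13}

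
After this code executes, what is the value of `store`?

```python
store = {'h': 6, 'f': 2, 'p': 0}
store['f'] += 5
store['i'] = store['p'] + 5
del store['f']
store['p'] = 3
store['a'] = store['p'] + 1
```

store['f'] = 2+5 = 7 → {'h': 6, 'f': 7, 'p': 0}
store['i'] = store['p']+5 = 5 → {'h': 6, 'f': 7, 'p': 0, 'i': 5}
del 'f' → {'h': 6, 'p': 0, 'i': 5}
store['p'] = 3 → {'h': 6, 'p': 3, 'i': 5}
store['a'] = store['p']+1 = 4 → {'h': 6, 'p': 3, 'i': 5, 'a': 4}

{'h': 6, 'p': 3, 'i': 5, 'a': 4}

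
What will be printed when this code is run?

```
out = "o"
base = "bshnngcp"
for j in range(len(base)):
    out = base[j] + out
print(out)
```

pcgnnhsbo

j=0: prepend 'b' → 'bo'
j=1: prepend 's' → 'sbo'
j=2: prepend 'h' → 'hsbo'
j=3: prepend 'n' → 'nhsbo'
j=4: prepend 'n' → 'nnhsbo'
j=5: prepend 'g' → 'gnnhsbo'
j=6: prepend 'c' → 'cgnnhsbo'
j=7: prepend 'p' → 'pcgnnhsbo'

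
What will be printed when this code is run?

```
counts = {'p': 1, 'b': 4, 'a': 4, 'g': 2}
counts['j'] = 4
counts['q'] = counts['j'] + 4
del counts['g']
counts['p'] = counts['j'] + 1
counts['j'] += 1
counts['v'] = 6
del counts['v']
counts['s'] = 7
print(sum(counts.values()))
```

counts['j'] = 4 → {'p': 1, 'b': 4, 'a': 4, 'g': 2, 'j': 4}
counts['q'] = counts['j']+4 = 8 → {'p': 1, 'b': 4, 'a': 4, 'g': 2, 'j': 4, 'q': 8}
del 'g' → {'p': 1, 'b': 4, 'a': 4, 'j': 4, 'q': 8}
counts['p'] = counts['j']+1 = 5 → {'p': 5, 'b': 4, 'a': 4, 'j': 4, 'q': 8}
counts['j'] = 4+1 = 5 → {'p': 5, 'b': 4, 'a': 4, 'j': 5, 'q': 8}
counts['v'] = 6 → {'p': 5, 'b': 4, 'a': 4, 'j': 5, 'q': 8, 'v': 6}
del 'v' → {'p': 5, 'b': 4, 'a': 4, 'j': 5, 'q': 8}
counts['s'] = 7 → {'p': 5, 'b': 4, 'a': 4, 'j': 5, 'q': 8, 's': 7}
sum of values = 33

33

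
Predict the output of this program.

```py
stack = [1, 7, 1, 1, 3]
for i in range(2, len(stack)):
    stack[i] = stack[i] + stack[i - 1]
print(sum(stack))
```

37

i=2: stack[2] = 1+7 = 8 → [1, 7, 8, 1, 3]
i=3: stack[3] = 1+8 = 9 → [1, 7, 8, 9, 3]
i=4: stack[4] = 3+9 = 12 → [1, 7, 8, 9, 12]
sum = 37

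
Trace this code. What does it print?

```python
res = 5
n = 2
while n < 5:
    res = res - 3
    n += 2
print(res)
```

n=2: res = 5-3 = 2
n=4: res = 2-3 = -1

-1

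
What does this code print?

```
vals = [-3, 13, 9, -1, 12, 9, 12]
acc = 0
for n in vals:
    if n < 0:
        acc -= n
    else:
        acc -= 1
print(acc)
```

n=-3: <0, acc = 0-(-3) = 3
n=13: not <0, acc = 3-1 = 2
n=9: not <0, acc = 2-1 = 1
n=-1: <0, acc = 1-(-1) = 2
n=12: not <0, acc = 2-1 = 1
n=9: not <0, acc = 1-1 = 0
n=12: not <0, acc = 0-1 = -1

-1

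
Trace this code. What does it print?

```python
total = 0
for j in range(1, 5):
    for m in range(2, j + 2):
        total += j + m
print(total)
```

60

j=1,m=2: total = 0+3 = 3
j=2,m=2: total = 3+4 = 7
j=2,m=3: total = 7+5 = 12
j=3,m=2: total = 12+5 = 17
j=3,m=3: total = 17+6 = 23
j=3,m=4: total = 23+7 = 30
j=4,m=2: total = 30+6 = 36
j=4,m=3: total = 36+7 = 43
j=4,m=4: total = 43+8 = 51
j=4,m=5: total = 51+9 = 60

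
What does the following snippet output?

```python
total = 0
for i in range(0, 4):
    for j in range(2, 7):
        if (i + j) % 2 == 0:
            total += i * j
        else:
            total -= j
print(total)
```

16

i=0,j=2: even sum, total = 0+0 = 0
i=0,j=3: odd sum, total = 0-3 = -3
i=0,j=4: even sum, total = (-3)+0 = -3
i=0,j=5: odd sum, total = (-3)-5 = -8
i=0,j=6: even sum, total = (-8)+0 = -8
i=1,j=2: odd sum, total = (-8)-2 = -10
i=1,j=3: even sum, total = (-10)+3 = -7
i=1,j=4: odd sum, total = (-7)-4 = -11
i=1,j=5: even sum, total = (-11)+5 = -6
i=1,j=6: odd sum, total = (-6)-6 = -12
i=2,j=2: even sum, total = (-12)+4 = -8
i=2,j=3: odd sum, total = (-8)-3 = -11
i=2,j=4: even sum, total = (-11)+8 = -3
i=2,j=5: odd sum, total = (-3)-5 = -8
i=2,j=6: even sum, total = (-8)+12 = 4
i=3,j=2: odd sum, total = 4-2 = 2
i=3,j=3: even sum, total = 2+9 = 11
i=3,j=4: odd sum, total = 11-4 = 7
i=3,j=5: even sum, total = 7+15 = 22
i=3,j=6: odd sum, total = 22-6 = 16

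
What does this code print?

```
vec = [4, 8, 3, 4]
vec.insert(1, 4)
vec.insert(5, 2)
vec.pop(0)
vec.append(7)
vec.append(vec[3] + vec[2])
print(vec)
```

[4, 8, 3, 4, 2, 7, 7]

insert 4 at 1 → [4, 4, 8, 3, 4]
insert 2 at 5 → [4, 4, 8, 3, 4, 2]
pop(0) removes 4 → [4, 8, 3, 4, 2]
append 7 → [4, 8, 3, 4, 2, 7]
append vec[3]+vec[2] = 4+3 = 7 → [4, 8, 3, 4, 2, 7, 7]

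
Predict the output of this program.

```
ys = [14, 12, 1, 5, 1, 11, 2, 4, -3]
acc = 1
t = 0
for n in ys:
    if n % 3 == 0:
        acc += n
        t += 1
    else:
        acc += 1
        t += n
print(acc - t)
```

-23

n=14: not %3==0, acc = 1+1 = 2; t=14
n=12: %3==0, acc = 2+12 = 14; t=15
n=1: not %3==0, acc = 14+1 = 15; t=16
n=5: not %3==0, acc = 15+1 = 16; t=21
n=1: not %3==0, acc = 16+1 = 17; t=22
n=11: not %3==0, acc = 17+1 = 18; t=33
n=2: not %3==0, acc = 18+1 = 19; t=35
n=4: not %3==0, acc = 19+1 = 20; t=39
n=-3: %3==0, acc = 20+(-3) = 17; t=40
acc-t = 17-40 = -23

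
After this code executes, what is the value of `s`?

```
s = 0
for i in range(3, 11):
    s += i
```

52

i=3: s = 0+3 = 3
i=4: s = 3+4 = 7
i=5: s = 7+5 = 12
i=6: s = 12+6 = 18
i=7: s = 18+7 = 25
i=8: s = 25+8 = 33
i=9: s = 33+9 = 42
i=10: s = 42+10 = 52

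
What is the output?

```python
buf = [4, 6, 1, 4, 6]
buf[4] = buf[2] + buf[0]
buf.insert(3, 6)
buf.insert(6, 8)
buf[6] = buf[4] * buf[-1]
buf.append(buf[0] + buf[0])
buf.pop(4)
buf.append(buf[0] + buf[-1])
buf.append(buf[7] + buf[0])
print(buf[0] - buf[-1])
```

-12

buf[4] = buf[2]+buf[0] = 1+4 = 5 → [4, 6, 1, 4, 5]
insert 6 at 3 → [4, 6, 1, 6, 4, 5]
insert 8 at 6 → [4, 6, 1, 6, 4, 5, 8]
buf[6] = buf[4]*buf[-1] = 4*8 = 32 → [4, 6, 1, 6, 4, 5, 32]
append buf[0]+buf[0] = 4+4 = 8 → [4, 6, 1, 6, 4, 5, 32, 8]
pop(4) removes 4 → [4, 6, 1, 6, 5, 32, 8]
append buf[0]+buf[-1] = 4+8 = 12 → [4, 6, 1, 6, 5, 32, 8, 12]
append buf[7]+buf[0] = 12+4 = 16 → [4, 6, 1, 6, 5, 32, 8, 12, 16]
buf[0]-buf[-1] = 4-16 = -12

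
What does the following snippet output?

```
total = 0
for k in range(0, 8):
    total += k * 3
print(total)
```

84

k=0: total = 0+0*3 = 0
k=1: total = 0+1*3 = 3
k=2: total = 3+2*3 = 9
k=3: total = 9+3*3 = 18
k=4: total = 18+4*3 = 30
k=5: total = 30+5*3 = 45
k=6: total = 45+6*3 = 63
k=7: total = 63+7*3 = 84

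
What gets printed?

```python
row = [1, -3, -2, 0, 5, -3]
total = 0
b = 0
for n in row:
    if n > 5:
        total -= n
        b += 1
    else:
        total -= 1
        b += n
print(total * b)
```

12

n=1: not >5, total = 0-1 = -1; b=1
n=-3: not >5, total = (-1)-1 = -2; b=-2
n=-2: not >5, total = (-2)-1 = -3; b=-4
n=0: not >5, total = (-3)-1 = -4; b=-4
n=5: not >5, total = (-4)-1 = -5; b=1
n=-3: not >5, total = (-5)-1 = -6; b=-2
total*b = (-6)*(-2) = 12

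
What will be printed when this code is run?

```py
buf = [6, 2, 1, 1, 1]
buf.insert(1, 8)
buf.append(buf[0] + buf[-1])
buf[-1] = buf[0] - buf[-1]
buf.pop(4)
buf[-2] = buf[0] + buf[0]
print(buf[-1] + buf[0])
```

5

insert 8 at 1 → [6, 8, 2, 1, 1, 1]
append buf[0]+buf[-1] = 6+1 = 7 → [6, 8, 2, 1, 1, 1, 7]
buf[-1] = buf[0]-buf[-1] = 6-7 = -1 → [6, 8, 2, 1, 1, 1, -1]
pop(4) removes 1 → [6, 8, 2, 1, 1, -1]
buf[-2] = buf[0]+buf[0] = 6+6 = 12 → [6, 8, 2, 1, 12, -1]
buf[-1]+buf[0] = (-1)+6 = 5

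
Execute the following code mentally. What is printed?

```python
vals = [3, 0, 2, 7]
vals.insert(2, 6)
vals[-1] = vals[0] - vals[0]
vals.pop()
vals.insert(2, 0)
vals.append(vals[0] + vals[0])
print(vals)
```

[3, 0, 0, 6, 2, 6]

insert 6 at 2 → [3, 0, 6, 2, 7]
vals[-1] = vals[0]-vals[0] = 3-3 = 0 → [3, 0, 6, 2, 0]
pop() removes 0 → [3, 0, 6, 2]
insert 0 at 2 → [3, 0, 0, 6, 2]
append vals[0]+vals[0] = 3+3 = 6 → [3, 0, 0, 6, 2, 6]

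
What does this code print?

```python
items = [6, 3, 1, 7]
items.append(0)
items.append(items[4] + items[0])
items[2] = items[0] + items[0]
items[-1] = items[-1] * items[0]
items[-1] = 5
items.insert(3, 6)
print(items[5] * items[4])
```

0

append 0 → [6, 3, 1, 7, 0]
append items[4]+items[0] = 0+6 = 6 → [6, 3, 1, 7, 0, 6]
items[2] = items[0]+items[0] = 6+6 = 12 → [6, 3, 12, 7, 0, 6]
items[-1] = items[-1]*items[0] = 6*6 = 36 → [6, 3, 12, 7, 0, 36]
items[-1] = 5 → [6, 3, 12, 7, 0, 5]
insert 6 at 3 → [6, 3, 12, 6, 7, 0, 5]
items[5]*items[4] = 0*7 = 0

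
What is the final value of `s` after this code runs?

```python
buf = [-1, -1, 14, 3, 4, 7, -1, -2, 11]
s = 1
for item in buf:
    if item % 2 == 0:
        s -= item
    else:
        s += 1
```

-9

item=-1: not even, s = 1+1 = 2
item=-1: not even, s = 2+1 = 3
item=14: even, s = 3-14 = -11
item=3: not even, s = (-11)+1 = -10
item=4: even, s = (-10)-4 = -14
item=7: not even, s = (-14)+1 = -13
item=-1: not even, s = (-13)+1 = -12
item=-2: even, s = (-12)-(-2) = -10
item=11: not even, s = (-10)+1 = -9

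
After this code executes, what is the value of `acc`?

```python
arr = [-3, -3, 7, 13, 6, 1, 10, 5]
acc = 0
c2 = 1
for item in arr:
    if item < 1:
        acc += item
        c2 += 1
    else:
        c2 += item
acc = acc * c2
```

item=-3: <1, acc = 0+(-3) = -3; c2=2
item=-3: <1, acc = (-3)+(-3) = -6; c2=3
item=7: not <1; c2=10
item=13: not <1; c2=23
item=6: not <1; c2=29
item=1: not <1; c2=30
item=10: not <1; c2=40
item=5: not <1; c2=45
acc*c2 = (-6)*45 = -270

-270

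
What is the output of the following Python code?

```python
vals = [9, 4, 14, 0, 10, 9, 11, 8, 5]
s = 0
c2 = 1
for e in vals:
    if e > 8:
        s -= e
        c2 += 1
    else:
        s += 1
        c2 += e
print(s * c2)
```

-1127

e=9: >8, s = 0-9 = -9; c2=2
e=4: not >8, s = (-9)+1 = -8; c2=6
e=14: >8, s = (-8)-14 = -22; c2=7
e=0: not >8, s = (-22)+1 = -21; c2=7
e=10: >8, s = (-21)-10 = -31; c2=8
e=9: >8, s = (-31)-9 = -40; c2=9
e=11: >8, s = (-40)-11 = -51; c2=10
e=8: not >8, s = (-51)+1 = -50; c2=18
e=5: not >8, s = (-50)+1 = -49; c2=23
s*c2 = (-49)*23 = -1127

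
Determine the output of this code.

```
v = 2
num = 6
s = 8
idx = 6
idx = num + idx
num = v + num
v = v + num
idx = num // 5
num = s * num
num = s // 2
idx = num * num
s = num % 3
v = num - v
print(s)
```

idx = 6+6 = 12
num = 2+6 = 8
v = 2+8 = 10
idx = 8//5 = 1
num = 8*8 = 64
num = 8//2 = 4
idx = 4*4 = 16
s = 4%3 = 1
v = 4-10 = -6

1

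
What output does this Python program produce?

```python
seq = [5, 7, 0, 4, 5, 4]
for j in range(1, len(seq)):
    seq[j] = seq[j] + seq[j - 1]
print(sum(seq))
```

91

j=1: seq[1] = 7+5 = 12 → [5, 12, 0, 4, 5, 4]
j=2: seq[2] = 0+12 = 12 → [5, 12, 12, 4, 5, 4]
j=3: seq[3] = 4+12 = 16 → [5, 12, 12, 16, 5, 4]
j=4: seq[4] = 5+16 = 21 → [5, 12, 12, 16, 21, 4]
j=5: seq[5] = 4+21 = 25 → [5, 12, 12, 16, 21, 25]
sum = 91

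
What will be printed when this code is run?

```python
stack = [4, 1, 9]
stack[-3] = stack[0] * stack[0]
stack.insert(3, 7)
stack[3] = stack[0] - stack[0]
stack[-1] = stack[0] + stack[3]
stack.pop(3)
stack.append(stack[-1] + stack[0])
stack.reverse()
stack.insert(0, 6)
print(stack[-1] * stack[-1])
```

stack[-3] = stack[0]*stack[0] = 4*4 = 16 → [16, 1, 9]
insert 7 at 3 → [16, 1, 9, 7]
stack[3] = stack[0]-stack[0] = 16-16 = 0 → [16, 1, 9, 0]
stack[-1] = stack[0]+stack[3] = 16+0 = 16 → [16, 1, 9, 16]
pop(3) removes 16 → [16, 1, 9]
append stack[-1]+stack[0] = 9+16 = 25 → [16, 1, 9, 25]
reverse → [25, 9, 1, 16]
insert 6 at 0 → [6, 25, 9, 1, 16]
stack[-1]*stack[-1] = 16*16 = 256

256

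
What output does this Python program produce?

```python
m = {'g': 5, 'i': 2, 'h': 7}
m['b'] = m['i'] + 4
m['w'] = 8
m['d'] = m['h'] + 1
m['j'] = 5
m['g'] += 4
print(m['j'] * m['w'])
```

40

m['b'] = m['i']+4 = 6 → {'g': 5, 'i': 2, 'h': 7, 'b': 6}
m['w'] = 8 → {'g': 5, 'i': 2, 'h': 7, 'b': 6, 'w': 8}
m['d'] = m['h']+1 = 8 → {'g': 5, 'i': 2, 'h': 7, 'b': 6, 'w': 8, 'd': 8}
m['j'] = 5 → {'g': 5, 'i': 2, 'h': 7, 'b': 6, 'w': 8, 'd': 8, 'j': 5}
m['g'] = 5+4 = 9 → {'g': 9, 'i': 2, 'h': 7, 'b': 6, 'w': 8, 'd': 8, 'j': 5}
m['j']*m['w'] = 5*8 = 40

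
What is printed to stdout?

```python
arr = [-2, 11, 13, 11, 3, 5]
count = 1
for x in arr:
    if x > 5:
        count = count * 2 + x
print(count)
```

x=-2: not >5
x=11: >5, count = 1*2+11 = 13
x=13: >5, count = 13*2+13 = 39
x=11: >5, count = 39*2+11 = 89
x=3: not >5
x=5: not >5

89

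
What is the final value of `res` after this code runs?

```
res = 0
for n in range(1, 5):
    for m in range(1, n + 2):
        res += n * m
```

n=1,m=1: res = 0+1 = 1
n=1,m=2: res = 1+2 = 3
n=2,m=1: res = 3+2 = 5
n=2,m=2: res = 5+4 = 9
n=2,m=3: res = 9+6 = 15
n=3,m=1: res = 15+3 = 18
n=3,m=2: res = 18+6 = 24
n=3,m=3: res = 24+9 = 33
n=3,m=4: res = 33+12 = 45
n=4,m=1: res = 45+4 = 49
n=4,m=2: res = 49+8 = 57
n=4,m=3: res = 57+12 = 69
n=4,m=4: res = 69+16 = 85
n=4,m=5: res = 85+20 = 105

105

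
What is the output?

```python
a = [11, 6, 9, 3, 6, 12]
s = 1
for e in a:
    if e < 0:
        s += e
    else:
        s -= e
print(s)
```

e=11: not <0, s = 1-11 = -10
e=6: not <0, s = (-10)-6 = -16
e=9: not <0, s = (-16)-9 = -25
e=3: not <0, s = (-25)-3 = -28
e=6: not <0, s = (-28)-6 = -34
e=12: not <0, s = (-34)-12 = -46

-46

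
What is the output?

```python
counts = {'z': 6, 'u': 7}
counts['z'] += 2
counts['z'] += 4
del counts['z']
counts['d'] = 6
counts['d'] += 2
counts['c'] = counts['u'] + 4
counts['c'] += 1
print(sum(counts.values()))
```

counts['z'] = 6+2 = 8 → {'z': 8, 'u': 7}
counts['z'] = 8+4 = 12 → {'z': 12, 'u': 7}
del 'z' → {'u': 7}
counts['d'] = 6 → {'u': 7, 'd': 6}
counts['d'] = 6+2 = 8 → {'u': 7, 'd': 8}
counts['c'] = counts['u']+4 = 11 → {'u': 7, 'd': 8, 'c': 11}
counts['c'] = 11+1 = 12 → {'u': 7, 'd': 8, 'c': 12}
sum of values = 27

27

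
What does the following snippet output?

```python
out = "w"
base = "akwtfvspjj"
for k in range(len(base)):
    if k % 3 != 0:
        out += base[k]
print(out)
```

wkwfvpj

k=0: skip
k=1: add 'k' → 'wk'
k=2: add 'w' → 'wkw'
k=3: skip
k=4: add 'f' → 'wkwf'
k=5: add 'v' → 'wkwfv'
k=6: skip
k=7: add 'p' → 'wkwfvp'
k=8: add 'j' → 'wkwfvpj'
k=9: skip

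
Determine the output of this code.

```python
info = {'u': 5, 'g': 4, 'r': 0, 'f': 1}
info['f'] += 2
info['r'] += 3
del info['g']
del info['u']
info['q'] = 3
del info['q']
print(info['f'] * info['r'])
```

info['f'] = 1+2 = 3 → {'u': 5, 'g': 4, 'r': 0, 'f': 3}
info['r'] = 0+3 = 3 → {'u': 5, 'g': 4, 'r': 3, 'f': 3}
del 'g' → {'u': 5, 'r': 3, 'f': 3}
del 'u' → {'r': 3, 'f': 3}
info['q'] = 3 → {'r': 3, 'f': 3, 'q': 3}
del 'q' → {'r': 3, 'f': 3}
info['f']*info['r'] = 3*3 = 9

9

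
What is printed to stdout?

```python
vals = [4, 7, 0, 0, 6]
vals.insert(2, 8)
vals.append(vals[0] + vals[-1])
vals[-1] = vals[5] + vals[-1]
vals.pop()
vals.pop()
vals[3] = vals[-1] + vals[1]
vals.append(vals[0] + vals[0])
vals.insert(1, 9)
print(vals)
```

insert 8 at 2 → [4, 7, 8, 0, 0, 6]
append vals[0]+vals[-1] = 4+6 = 10 → [4, 7, 8, 0, 0, 6, 10]
vals[-1] = vals[5]+vals[-1] = 6+10 = 16 → [4, 7, 8, 0, 0, 6, 16]
pop() removes 16 → [4, 7, 8, 0, 0, 6]
pop() removes 6 → [4, 7, 8, 0, 0]
vals[3] = vals[-1]+vals[1] = 0+7 = 7 → [4, 7, 8, 7, 0]
append vals[0]+vals[0] = 4+4 = 8 → [4, 7, 8, 7, 0, 8]
insert 9 at 1 → [4, 9, 7, 8, 7, 0, 8]

[4, 9, 7, 8, 7, 0, 8]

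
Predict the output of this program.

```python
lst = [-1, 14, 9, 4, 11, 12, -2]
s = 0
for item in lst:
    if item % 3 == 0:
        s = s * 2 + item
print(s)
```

item=-1: not %3==0
item=14: not %3==0
item=9: %3==0, s = 0*2+9 = 9
item=4: not %3==0
item=11: not %3==0
item=12: %3==0, s = 9*2+12 = 30
item=-2: not %3==0

30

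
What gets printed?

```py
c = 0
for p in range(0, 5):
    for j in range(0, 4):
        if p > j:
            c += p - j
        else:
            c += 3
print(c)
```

50

p=0,j=0: not 0>0, c = 0+3 = 3
p=0,j=1: not 0>1, c = 3+3 = 6
p=0,j=2: not 0>2, c = 6+3 = 9
p=0,j=3: not 0>3, c = 9+3 = 12
p=1,j=0: 1>0, c = 12+1 = 13
p=1,j=1: not 1>1, c = 13+3 = 16
p=1,j=2: not 1>2, c = 16+3 = 19
p=1,j=3: not 1>3, c = 19+3 = 22
p=2,j=0: 2>0, c = 22+2 = 24
p=2,j=1: 2>1, c = 24+1 = 25
p=2,j=2: not 2>2, c = 25+3 = 28
p=2,j=3: not 2>3, c = 28+3 = 31
p=3,j=0: 3>0, c = 31+3 = 34
p=3,j=1: 3>1, c = 34+2 = 36
p=3,j=2: 3>2, c = 36+1 = 37
p=3,j=3: not 3>3, c = 37+3 = 40
p=4,j=0: 4>0, c = 40+4 = 44
p=4,j=1: 4>1, c = 44+3 = 47
p=4,j=2: 4>2, c = 47+2 = 49
p=4,j=3: 4>3, c = 49+1 = 50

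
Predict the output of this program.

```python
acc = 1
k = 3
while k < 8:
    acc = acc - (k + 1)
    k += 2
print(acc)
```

k=3: acc = 1-4 = -3
k=5: acc = (-3)-6 = -9
k=7: acc = (-9)-8 = -17

-17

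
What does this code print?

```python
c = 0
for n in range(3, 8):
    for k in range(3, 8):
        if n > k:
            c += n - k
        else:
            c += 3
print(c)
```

n=3,k=3: not 3>3, c = 0+3 = 3
n=3,k=4: not 3>4, c = 3+3 = 6
n=3,k=5: not 3>5, c = 6+3 = 9
n=3,k=6: not 3>6, c = 9+3 = 12
n=3,k=7: not 3>7, c = 12+3 = 15
n=4,k=3: 4>3, c = 15+1 = 16
n=4,k=4: not 4>4, c = 16+3 = 19
n=4,k=5: not 4>5, c = 19+3 = 22
n=4,k=6: not 4>6, c = 22+3 = 25
n=4,k=7: not 4>7, c = 25+3 = 28
n=5,k=3: 5>3, c = 28+2 = 30
n=5,k=4: 5>4, c = 30+1 = 31
n=5,k=5: not 5>5, c = 31+3 = 34
n=5,k=6: not 5>6, c = 34+3 = 37
n=5,k=7: not 5>7, c = 37+3 = 40
n=6,k=3: 6>3, c = 40+3 = 43
n=6,k=4: 6>4, c = 43+2 = 45
n=6,k=5: 6>5, c = 45+1 = 46
n=6,k=6: not 6>6, c = 46+3 = 49
n=6,k=7: not 6>7, c = 49+3 = 52
n=7,k=3: 7>3, c = 52+4 = 56
n=7,k=4: 7>4, c = 56+3 = 59
n=7,k=5: 7>5, c = 59+2 = 61
n=7,k=6: 7>6, c = 61+1 = 62
n=7,k=7: not 7>7, c = 62+3 = 65

65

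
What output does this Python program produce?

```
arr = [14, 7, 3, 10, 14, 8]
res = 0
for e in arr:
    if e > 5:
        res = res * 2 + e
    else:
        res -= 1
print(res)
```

e=14: >5, res = 0*2+14 = 14
e=7: >5, res = 14*2+7 = 35
e=3: not >5, res = 35-1 = 34
e=10: >5, res = 34*2+10 = 78
e=14: >5, res = 78*2+14 = 170
e=8: >5, res = 170*2+8 = 348

348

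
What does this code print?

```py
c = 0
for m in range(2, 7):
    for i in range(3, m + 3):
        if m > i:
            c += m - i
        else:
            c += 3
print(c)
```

52

m=2,i=3: not 2>3, c = 0+3 = 3
m=2,i=4: not 2>4, c = 3+3 = 6
m=3,i=3: not 3>3, c = 6+3 = 9
m=3,i=4: not 3>4, c = 9+3 = 12
m=3,i=5: not 3>5, c = 12+3 = 15
m=4,i=3: 4>3, c = 15+1 = 16
m=4,i=4: not 4>4, c = 16+3 = 19
m=4,i=5: not 4>5, c = 19+3 = 22
m=4,i=6: not 4>6, c = 22+3 = 25
m=5,i=3: 5>3, c = 25+2 = 27
m=5,i=4: 5>4, c = 27+1 = 28
m=5,i=5: not 5>5, c = 28+3 = 31
m=5,i=6: not 5>6, c = 31+3 = 34
m=5,i=7: not 5>7, c = 34+3 = 37
m=6,i=3: 6>3, c = 37+3 = 40
m=6,i=4: 6>4, c = 40+2 = 42
m=6,i=5: 6>5, c = 42+1 = 43
m=6,i=6: not 6>6, c = 43+3 = 46
m=6,i=7: not 6>7, c = 46+3 = 49
m=6,i=8: not 6>8, c = 49+3 = 52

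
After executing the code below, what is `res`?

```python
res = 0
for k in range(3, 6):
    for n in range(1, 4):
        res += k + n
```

k=3,n=1: res = 0+4 = 4
k=3,n=2: res = 4+5 = 9
k=3,n=3: res = 9+6 = 15
k=4,n=1: res = 15+5 = 20
k=4,n=2: res = 20+6 = 26
k=4,n=3: res = 26+7 = 33
k=5,n=1: res = 33+6 = 39
k=5,n=2: res = 39+7 = 46
k=5,n=3: res = 46+8 = 54

54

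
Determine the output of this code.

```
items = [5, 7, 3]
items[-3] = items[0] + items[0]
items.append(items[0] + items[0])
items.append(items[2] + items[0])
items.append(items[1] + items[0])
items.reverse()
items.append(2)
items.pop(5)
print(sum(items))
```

62

items[-3] = items[0]+items[0] = 5+5 = 10 → [10, 7, 3]
append items[0]+items[0] = 10+10 = 20 → [10, 7, 3, 20]
append items[2]+items[0] = 3+10 = 13 → [10, 7, 3, 20, 13]
append items[1]+items[0] = 7+10 = 17 → [10, 7, 3, 20, 13, 17]
reverse → [17, 13, 20, 3, 7, 10]
append 2 → [17, 13, 20, 3, 7, 10, 2]
pop(5) removes 10 → [17, 13, 20, 3, 7, 2]
sum = 62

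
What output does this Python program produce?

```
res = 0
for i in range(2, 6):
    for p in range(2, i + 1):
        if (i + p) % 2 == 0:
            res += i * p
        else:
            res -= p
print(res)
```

66

i=2,p=2: even sum, res = 0+4 = 4
i=3,p=2: odd sum, res = 4-2 = 2
i=3,p=3: even sum, res = 2+9 = 11
i=4,p=2: even sum, res = 11+8 = 19
i=4,p=3: odd sum, res = 19-3 = 16
i=4,p=4: even sum, res = 16+16 = 32
i=5,p=2: odd sum, res = 32-2 = 30
i=5,p=3: even sum, res = 30+15 = 45
i=5,p=4: odd sum, res = 45-4 = 41
i=5,p=5: even sum, res = 41+25 = 66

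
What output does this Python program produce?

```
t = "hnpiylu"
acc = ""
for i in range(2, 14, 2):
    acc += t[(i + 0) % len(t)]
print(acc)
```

pyunil

i=2: add t[2]='p' → 'p'
i=4: add t[4]='y' → 'py'
i=6: add t[6]='u' → 'pyu'
i=8: add t[1]='n' → 'pyun'
i=10: add t[3]='i' → 'pyuni'
i=12: add t[5]='l' → 'pyunil'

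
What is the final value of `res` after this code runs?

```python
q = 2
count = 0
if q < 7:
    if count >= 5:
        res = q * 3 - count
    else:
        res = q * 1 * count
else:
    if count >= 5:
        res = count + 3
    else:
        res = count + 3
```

q=2, count=0
q < 7 is True; count >= 5 is False
→ res = q * 1 * count = 0

0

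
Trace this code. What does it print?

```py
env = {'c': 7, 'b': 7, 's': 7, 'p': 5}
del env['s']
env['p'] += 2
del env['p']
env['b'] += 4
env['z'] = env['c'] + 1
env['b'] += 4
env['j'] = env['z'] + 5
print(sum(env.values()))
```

43

del 's' → {'c': 7, 'b': 7, 'p': 5}
env['p'] = 5+2 = 7 → {'c': 7, 'b': 7, 'p': 7}
del 'p' → {'c': 7, 'b': 7}
env['b'] = 7+4 = 11 → {'c': 7, 'b': 11}
env['z'] = env['c']+1 = 8 → {'c': 7, 'b': 11, 'z': 8}
env['b'] = 11+4 = 15 → {'c': 7, 'b': 15, 'z': 8}
env['j'] = env['z']+5 = 13 → {'c': 7, 'b': 15, 'z': 8, 'j': 13}
sum of values = 43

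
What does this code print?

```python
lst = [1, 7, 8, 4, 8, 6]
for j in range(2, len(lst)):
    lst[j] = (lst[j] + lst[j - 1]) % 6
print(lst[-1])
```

3

j=2: lst[2] = (8+7)%6 = 3 → [1, 7, 3, 4, 8, 6]
j=3: lst[3] = (4+3)%6 = 1 → [1, 7, 3, 1, 8, 6]
j=4: lst[4] = (8+1)%6 = 3 → [1, 7, 3, 1, 3, 6]
j=5: lst[5] = (6+3)%6 = 3 → [1, 7, 3, 1, 3, 3]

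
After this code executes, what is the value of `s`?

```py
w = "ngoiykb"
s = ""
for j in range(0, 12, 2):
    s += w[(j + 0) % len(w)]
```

'noybgi'

j=0: add w[0]='n' → 'n'
j=2: add w[2]='o' → 'no'
j=4: add w[4]='y' → 'noy'
j=6: add w[6]='b' → 'noyb'
j=8: add w[1]='g' → 'noybg'
j=10: add w[3]='i' → 'noybgi'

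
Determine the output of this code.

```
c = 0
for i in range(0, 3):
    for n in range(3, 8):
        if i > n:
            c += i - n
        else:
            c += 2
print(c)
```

i=0,n=3: not 0>3, c = 0+2 = 2
i=0,n=4: not 0>4, c = 2+2 = 4
i=0,n=5: not 0>5, c = 4+2 = 6
i=0,n=6: not 0>6, c = 6+2 = 8
i=0,n=7: not 0>7, c = 8+2 = 10
i=1,n=3: not 1>3, c = 10+2 = 12
i=1,n=4: not 1>4, c = 12+2 = 14
i=1,n=5: not 1>5, c = 14+2 = 16
i=1,n=6: not 1>6, c = 16+2 = 18
i=1,n=7: not 1>7, c = 18+2 = 20
i=2,n=3: not 2>3, c = 20+2 = 22
i=2,n=4: not 2>4, c = 22+2 = 24
i=2,n=5: not 2>5, c = 24+2 = 26
i=2,n=6: not 2>6, c = 26+2 = 28
i=2,n=7: not 2>7, c = 28+2 = 30

30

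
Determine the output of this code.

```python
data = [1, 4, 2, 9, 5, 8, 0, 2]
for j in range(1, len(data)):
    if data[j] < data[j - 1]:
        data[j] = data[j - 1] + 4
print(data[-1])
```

25

j=1: 4>=1, unchanged → [1, 4, 2, 9, 5, 8, 0, 2]
j=2: 2<4, data[2] = 4+4 = 8 → [1, 4, 8, 9, 5, 8, 0, 2]
j=3: 9>=8, unchanged → [1, 4, 8, 9, 5, 8, 0, 2]
j=4: 5<9, data[4] = 9+4 = 13 → [1, 4, 8, 9, 13, 8, 0, 2]
j=5: 8<13, data[5] = 13+4 = 17 → [1, 4, 8, 9, 13, 17, 0, 2]
j=6: 0<17, data[6] = 17+4 = 21 → [1, 4, 8, 9, 13, 17, 21, 2]
j=7: 2<21, data[7] = 21+4 = 25 → [1, 4, 8, 9, 13, 17, 21, 25]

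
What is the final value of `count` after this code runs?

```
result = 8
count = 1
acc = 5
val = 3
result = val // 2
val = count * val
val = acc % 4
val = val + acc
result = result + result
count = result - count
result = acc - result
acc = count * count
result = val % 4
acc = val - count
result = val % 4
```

1

result = 3//2 = 1
val = 1*3 = 3
val = 5%4 = 1
val = 1+5 = 6
result = 1+1 = 2
count = 2-1 = 1
result = 5-2 = 3
acc = 1*1 = 1
result = 6%4 = 2
acc = 6-1 = 5
result = 6%4 = 2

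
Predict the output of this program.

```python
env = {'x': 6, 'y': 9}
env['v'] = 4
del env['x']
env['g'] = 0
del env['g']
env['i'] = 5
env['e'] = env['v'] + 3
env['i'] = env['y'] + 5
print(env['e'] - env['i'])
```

-7

env['v'] = 4 → {'x': 6, 'y': 9, 'v': 4}
del 'x' → {'y': 9, 'v': 4}
env['g'] = 0 → {'y': 9, 'v': 4, 'g': 0}
del 'g' → {'y': 9, 'v': 4}
env['i'] = 5 → {'y': 9, 'v': 4, 'i': 5}
env['e'] = env['v']+3 = 7 → {'y': 9, 'v': 4, 'i': 5, 'e': 7}
env['i'] = env['y']+5 = 14 → {'y': 9, 'v': 4, 'i': 14, 'e': 7}
env['e']-env['i'] = 7-14 = -7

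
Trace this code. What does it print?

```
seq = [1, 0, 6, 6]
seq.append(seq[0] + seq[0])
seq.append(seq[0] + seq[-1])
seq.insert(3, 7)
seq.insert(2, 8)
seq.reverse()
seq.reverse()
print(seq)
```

append seq[0]+seq[0] = 1+1 = 2 → [1, 0, 6, 6, 2]
append seq[0]+seq[-1] = 1+2 = 3 → [1, 0, 6, 6, 2, 3]
insert 7 at 3 → [1, 0, 6, 7, 6, 2, 3]
insert 8 at 2 → [1, 0, 8, 6, 7, 6, 2, 3]
reverse → [3, 2, 6, 7, 6, 8, 0, 1]
reverse → [1, 0, 8, 6, 7, 6, 2, 3]

[1, 0, 8, 6, 7, 6, 2, 3]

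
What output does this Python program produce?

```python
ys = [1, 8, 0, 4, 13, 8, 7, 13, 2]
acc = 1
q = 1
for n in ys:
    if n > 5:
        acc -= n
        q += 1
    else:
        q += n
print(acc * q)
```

n=1: not >5; q=2
n=8: >5, acc = 1-8 = -7; q=3
n=0: not >5; q=3
n=4: not >5; q=7
n=13: >5, acc = (-7)-13 = -20; q=8
n=8: >5, acc = (-20)-8 = -28; q=9
n=7: >5, acc = (-28)-7 = -35; q=10
n=13: >5, acc = (-35)-13 = -48; q=11
n=2: not >5; q=13
acc*q = (-48)*13 = -624

-624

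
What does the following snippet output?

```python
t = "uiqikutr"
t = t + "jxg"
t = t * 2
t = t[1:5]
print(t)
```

+ 'jxg' → 'uiqikutrjxg'
repeat ×2 → 'uiqikutrjxguiqikutrjxg'
slice [1:5] → 'iqik'

iqik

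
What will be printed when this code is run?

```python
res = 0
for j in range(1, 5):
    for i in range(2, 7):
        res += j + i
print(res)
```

130

j=1,i=2: res = 0+3 = 3
j=1,i=3: res = 3+4 = 7
j=1,i=4: res = 7+5 = 12
j=1,i=5: res = 12+6 = 18
j=1,i=6: res = 18+7 = 25
j=2,i=2: res = 25+4 = 29
j=2,i=3: res = 29+5 = 34
j=2,i=4: res = 34+6 = 40
j=2,i=5: res = 40+7 = 47
j=2,i=6: res = 47+8 = 55
j=3,i=2: res = 55+5 = 60
j=3,i=3: res = 60+6 = 66
j=3,i=4: res = 66+7 = 73
j=3,i=5: res = 73+8 = 81
j=3,i=6: res = 81+9 = 90
j=4,i=2: res = 90+6 = 96
j=4,i=3: res = 96+7 = 103
j=4,i=4: res = 103+8 = 111
j=4,i=5: res = 111+9 = 120
j=4,i=6: res = 120+10 = 130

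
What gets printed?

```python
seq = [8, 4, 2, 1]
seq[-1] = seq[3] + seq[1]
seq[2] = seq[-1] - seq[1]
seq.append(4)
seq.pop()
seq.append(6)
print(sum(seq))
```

seq[-1] = seq[3]+seq[1] = 1+4 = 5 → [8, 4, 2, 5]
seq[2] = seq[-1]-seq[1] = 5-4 = 1 → [8, 4, 1, 5]
append 4 → [8, 4, 1, 5, 4]
pop() removes 4 → [8, 4, 1, 5]
append 6 → [8, 4, 1, 5, 6]
sum = 24

24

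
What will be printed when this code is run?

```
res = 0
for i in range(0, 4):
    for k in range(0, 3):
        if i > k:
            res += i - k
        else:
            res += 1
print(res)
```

16

i=0,k=0: not 0>0, res = 0+1 = 1
i=0,k=1: not 0>1, res = 1+1 = 2
i=0,k=2: not 0>2, res = 2+1 = 3
i=1,k=0: 1>0, res = 3+1 = 4
i=1,k=1: not 1>1, res = 4+1 = 5
i=1,k=2: not 1>2, res = 5+1 = 6
i=2,k=0: 2>0, res = 6+2 = 8
i=2,k=1: 2>1, res = 8+1 = 9
i=2,k=2: not 2>2, res = 9+1 = 10
i=3,k=0: 3>0, res = 10+3 = 13
i=3,k=1: 3>1, res = 13+2 = 15
i=3,k=2: 3>2, res = 15+1 = 16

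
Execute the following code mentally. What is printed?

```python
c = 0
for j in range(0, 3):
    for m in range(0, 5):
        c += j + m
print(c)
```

j=0,m=0: c = 0+0 = 0
j=0,m=1: c = 0+1 = 1
j=0,m=2: c = 1+2 = 3
j=0,m=3: c = 3+3 = 6
j=0,m=4: c = 6+4 = 10
j=1,m=0: c = 10+1 = 11
j=1,m=1: c = 11+2 = 13
j=1,m=2: c = 13+3 = 16
j=1,m=3: c = 16+4 = 20
j=1,m=4: c = 20+5 = 25
j=2,m=0: c = 25+2 = 27
j=2,m=1: c = 27+3 = 30
j=2,m=2: c = 30+4 = 34
j=2,m=3: c = 34+5 = 39
j=2,m=4: c = 39+6 = 45

45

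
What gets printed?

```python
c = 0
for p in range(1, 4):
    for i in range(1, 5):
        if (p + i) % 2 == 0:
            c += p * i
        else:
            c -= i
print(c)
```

p=1,i=1: even sum, c = 0+1 = 1
p=1,i=2: odd sum, c = 1-2 = -1
p=1,i=3: even sum, c = (-1)+3 = 2
p=1,i=4: odd sum, c = 2-4 = -2
p=2,i=1: odd sum, c = (-2)-1 = -3
p=2,i=2: even sum, c = (-3)+4 = 1
p=2,i=3: odd sum, c = 1-3 = -2
p=2,i=4: even sum, c = (-2)+8 = 6
p=3,i=1: even sum, c = 6+3 = 9
p=3,i=2: odd sum, c = 9-2 = 7
p=3,i=3: even sum, c = 7+9 = 16
p=3,i=4: odd sum, c = 16-4 = 12

12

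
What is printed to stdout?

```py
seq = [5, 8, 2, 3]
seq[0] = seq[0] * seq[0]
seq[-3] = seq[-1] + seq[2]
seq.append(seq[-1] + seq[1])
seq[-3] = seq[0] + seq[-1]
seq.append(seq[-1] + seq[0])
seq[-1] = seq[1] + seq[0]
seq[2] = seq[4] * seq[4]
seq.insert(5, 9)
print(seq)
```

seq[0] = seq[0]*seq[0] = 5*5 = 25 → [25, 8, 2, 3]
seq[-3] = seq[-1]+seq[2] = 3+2 = 5 → [25, 5, 2, 3]
append seq[-1]+seq[1] = 3+5 = 8 → [25, 5, 2, 3, 8]
seq[-3] = seq[0]+seq[-1] = 25+8 = 33 → [25, 5, 33, 3, 8]
append seq[-1]+seq[0] = 8+25 = 33 → [25, 5, 33, 3, 8, 33]
seq[-1] = seq[1]+seq[0] = 5+25 = 30 → [25, 5, 33, 3, 8, 30]
seq[2] = seq[4]*seq[4] = 8*8 = 64 → [25, 5, 64, 3, 8, 30]
insert 9 at 5 → [25, 5, 64, 3, 8, 9, 30]

[25, 5, 64, 3, 8, 9, 30]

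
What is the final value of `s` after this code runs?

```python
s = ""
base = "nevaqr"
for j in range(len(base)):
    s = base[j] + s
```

j=0: prepend 'n' → 'n'
j=1: prepend 'e' → 'en'
j=2: prepend 'v' → 'ven'
j=3: prepend 'a' → 'aven'
j=4: prepend 'q' → 'qaven'
j=5: prepend 'r' → 'rqaven'

'rqaven'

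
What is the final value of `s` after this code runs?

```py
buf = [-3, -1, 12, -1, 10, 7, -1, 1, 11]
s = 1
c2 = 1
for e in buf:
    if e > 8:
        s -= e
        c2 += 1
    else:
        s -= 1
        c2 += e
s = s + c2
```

-32

e=-3: not >8, s = 1-1 = 0; c2=-2
e=-1: not >8, s = 0-1 = -1; c2=-3
e=12: >8, s = (-1)-12 = -13; c2=-2
e=-1: not >8, s = (-13)-1 = -14; c2=-3
e=10: >8, s = (-14)-10 = -24; c2=-2
e=7: not >8, s = (-24)-1 = -25; c2=5
e=-1: not >8, s = (-25)-1 = -26; c2=4
e=1: not >8, s = (-26)-1 = -27; c2=5
e=11: >8, s = (-27)-11 = -38; c2=6
s+c2 = (-38)+6 = -32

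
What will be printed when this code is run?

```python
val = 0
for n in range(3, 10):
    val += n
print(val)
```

42

n=3: val = 0+3 = 3
n=4: val = 3+4 = 7
n=5: val = 7+5 = 12
n=6: val = 12+6 = 18
n=7: val = 18+7 = 25
n=8: val = 25+8 = 33
n=9: val = 33+9 = 42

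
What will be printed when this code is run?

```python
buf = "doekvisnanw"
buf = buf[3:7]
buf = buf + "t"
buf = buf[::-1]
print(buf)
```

slice [3:7] → 'kvis'
+ 't' → 'kvist'
reverse → 'tsivk'

tsivk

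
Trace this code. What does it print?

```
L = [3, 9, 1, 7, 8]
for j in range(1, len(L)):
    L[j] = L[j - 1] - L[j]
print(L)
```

j=1: L[1] = 3-9 = -6 → [3, -6, 1, 7, 8]
j=2: L[2] = (-6)-1 = -7 → [3, -6, -7, 7, 8]
j=3: L[3] = (-7)-7 = -14 → [3, -6, -7, -14, 8]
j=4: L[4] = (-14)-8 = -22 → [3, -6, -7, -14, -22]

[3, -6, -7, -14, -22]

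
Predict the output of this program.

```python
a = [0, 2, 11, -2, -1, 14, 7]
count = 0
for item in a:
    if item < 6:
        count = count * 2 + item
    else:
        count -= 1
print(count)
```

-3

item=0: <6, count = 0*2+0 = 0
item=2: <6, count = 0*2+2 = 2
item=11: not <6, count = 2-1 = 1
item=-2: <6, count = 1*2+(-2) = 0
item=-1: <6, count = 0*2+(-1) = -1
item=14: not <6, count = (-1)-1 = -2
item=7: not <6, count = (-2)-1 = -3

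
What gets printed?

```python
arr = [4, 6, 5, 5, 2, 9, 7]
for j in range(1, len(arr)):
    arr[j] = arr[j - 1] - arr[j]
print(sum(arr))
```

j=1: arr[1] = 4-6 = -2 → [4, -2, 5, 5, 2, 9, 7]
j=2: arr[2] = (-2)-5 = -7 → [4, -2, -7, 5, 2, 9, 7]
j=3: arr[3] = (-7)-5 = -12 → [4, -2, -7, -12, 2, 9, 7]
j=4: arr[4] = (-12)-2 = -14 → [4, -2, -7, -12, -14, 9, 7]
j=5: arr[5] = (-14)-9 = -23 → [4, -2, -7, -12, -14, -23, 7]
j=6: arr[6] = (-23)-7 = -30 → [4, -2, -7, -12, -14, -23, -30]
sum = -84

-84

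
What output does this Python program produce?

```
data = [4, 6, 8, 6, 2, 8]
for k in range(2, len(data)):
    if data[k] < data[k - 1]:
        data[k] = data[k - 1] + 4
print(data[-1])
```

20

k=2: 8>=6, unchanged → [4, 6, 8, 6, 2, 8]
k=3: 6<8, data[3] = 8+4 = 12 → [4, 6, 8, 12, 2, 8]
k=4: 2<12, data[4] = 12+4 = 16 → [4, 6, 8, 12, 16, 8]
k=5: 8<16, data[5] = 16+4 = 20 → [4, 6, 8, 12, 16, 20]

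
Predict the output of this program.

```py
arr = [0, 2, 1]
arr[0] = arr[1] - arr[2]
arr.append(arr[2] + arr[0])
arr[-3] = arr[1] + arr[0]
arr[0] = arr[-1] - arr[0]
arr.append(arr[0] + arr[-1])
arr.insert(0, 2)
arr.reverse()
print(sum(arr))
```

arr[0] = arr[1]-arr[2] = 2-1 = 1 → [1, 2, 1]
append arr[2]+arr[0] = 1+1 = 2 → [1, 2, 1, 2]
arr[-3] = arr[1]+arr[0] = 2+1 = 3 → [1, 3, 1, 2]
arr[0] = arr[-1]-arr[0] = 2-1 = 1 → [1, 3, 1, 2]
append arr[0]+arr[-1] = 1+2 = 3 → [1, 3, 1, 2, 3]
insert 2 at 0 → [2, 1, 3, 1, 2, 3]
reverse → [3, 2, 1, 3, 1, 2]
sum = 12

12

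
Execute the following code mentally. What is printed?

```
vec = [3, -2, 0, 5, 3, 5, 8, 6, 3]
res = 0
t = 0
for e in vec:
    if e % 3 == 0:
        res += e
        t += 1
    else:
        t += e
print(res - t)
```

-6

e=3: %3==0, res = 0+3 = 3; t=1
e=-2: not %3==0; t=-1
e=0: %3==0, res = 3+0 = 3; t=0
e=5: not %3==0; t=5
e=3: %3==0, res = 3+3 = 6; t=6
e=5: not %3==0; t=11
e=8: not %3==0; t=19
e=6: %3==0, res = 6+6 = 12; t=20
e=3: %3==0, res = 12+3 = 15; t=21
res-t = 15-21 = -6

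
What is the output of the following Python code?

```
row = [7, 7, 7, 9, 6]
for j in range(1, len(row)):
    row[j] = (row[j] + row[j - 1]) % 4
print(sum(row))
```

12

j=1: row[1] = (7+7)%4 = 2 → [7, 2, 7, 9, 6]
j=2: row[2] = (7+2)%4 = 1 → [7, 2, 1, 9, 6]
j=3: row[3] = (9+1)%4 = 2 → [7, 2, 1, 2, 6]
j=4: row[4] = (6+2)%4 = 0 → [7, 2, 1, 2, 0]
sum = 12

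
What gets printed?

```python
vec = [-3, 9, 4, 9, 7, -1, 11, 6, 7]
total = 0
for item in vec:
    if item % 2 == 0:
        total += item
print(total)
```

item=-3: not even
item=9: not even
item=4: even, total = 0+4 = 4
item=9: not even
item=7: not even
item=-1: not even
item=11: not even
item=6: even, total = 4+6 = 10
item=7: not even

10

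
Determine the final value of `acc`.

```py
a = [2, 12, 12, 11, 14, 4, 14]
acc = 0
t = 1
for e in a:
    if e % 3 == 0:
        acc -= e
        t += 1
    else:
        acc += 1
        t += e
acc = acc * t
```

e=2: not %3==0, acc = 0+1 = 1; t=3
e=12: %3==0, acc = 1-12 = -11; t=4
e=12: %3==0, acc = (-11)-12 = -23; t=5
e=11: not %3==0, acc = (-23)+1 = -22; t=16
e=14: not %3==0, acc = (-22)+1 = -21; t=30
e=4: not %3==0, acc = (-21)+1 = -20; t=34
e=14: not %3==0, acc = (-20)+1 = -19; t=48
acc*t = (-19)*48 = -912

-912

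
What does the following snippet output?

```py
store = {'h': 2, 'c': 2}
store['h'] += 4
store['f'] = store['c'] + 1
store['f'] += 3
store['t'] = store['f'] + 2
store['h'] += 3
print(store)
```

store['h'] = 2+4 = 6 → {'h': 6, 'c': 2}
store['f'] = store['c']+1 = 3 → {'h': 6, 'c': 2, 'f': 3}
store['f'] = 3+3 = 6 → {'h': 6, 'c': 2, 'f': 6}
store['t'] = store['f']+2 = 8 → {'h': 6, 'c': 2, 'f': 6, 't': 8}
store['h'] = 6+3 = 9 → {'h': 9, 'c': 2, 'f': 6, 't': 8}

{'h': 9, 'c': 2, 'f': 6, 't': 8}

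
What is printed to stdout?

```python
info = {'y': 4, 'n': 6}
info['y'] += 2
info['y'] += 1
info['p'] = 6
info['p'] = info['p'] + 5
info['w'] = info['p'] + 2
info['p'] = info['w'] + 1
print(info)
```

{'y': 7, 'n': 6, 'p': 14, 'w': 13}

info['y'] = 4+2 = 6 → {'y': 6, 'n': 6}
info['y'] = 6+1 = 7 → {'y': 7, 'n': 6}
info['p'] = 6 → {'y': 7, 'n': 6, 'p': 6}
info['p'] = info['p']+5 = 11 → {'y': 7, 'n': 6, 'p': 11}
info['w'] = info['p']+2 = 13 → {'y': 7, 'n': 6, 'p': 11, 'w': 13}
info['p'] = info['w']+1 = 14 → {'y': 7, 'n': 6, 'p': 14, 'w': 13}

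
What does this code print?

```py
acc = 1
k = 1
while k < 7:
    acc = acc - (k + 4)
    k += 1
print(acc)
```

-44

k=1: acc = 1-5 = -4
k=2: acc = (-4)-6 = -10
k=3: acc = (-10)-7 = -17
k=4: acc = (-17)-8 = -25
k=5: acc = (-25)-9 = -34
k=6: acc = (-34)-10 = -44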